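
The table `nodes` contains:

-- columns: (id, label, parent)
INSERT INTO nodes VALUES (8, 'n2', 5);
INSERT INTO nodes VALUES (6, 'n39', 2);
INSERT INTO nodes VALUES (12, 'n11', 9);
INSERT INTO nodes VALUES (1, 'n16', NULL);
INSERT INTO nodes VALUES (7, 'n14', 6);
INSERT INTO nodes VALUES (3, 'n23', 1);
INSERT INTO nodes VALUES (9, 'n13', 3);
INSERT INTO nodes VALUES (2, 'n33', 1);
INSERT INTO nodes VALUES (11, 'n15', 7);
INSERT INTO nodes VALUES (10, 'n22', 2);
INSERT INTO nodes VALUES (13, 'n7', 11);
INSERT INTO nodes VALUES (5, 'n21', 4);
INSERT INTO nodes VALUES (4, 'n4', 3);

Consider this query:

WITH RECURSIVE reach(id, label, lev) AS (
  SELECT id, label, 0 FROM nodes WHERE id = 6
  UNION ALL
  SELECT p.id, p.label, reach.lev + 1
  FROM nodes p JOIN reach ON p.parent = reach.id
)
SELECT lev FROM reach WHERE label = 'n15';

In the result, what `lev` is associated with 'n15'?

2

Base: id=6 (n39) at lev 0.
Iteration 1: rows with parent in {6} -> n14 (id 7, lev 1).
Iteration 2: rows with parent in {7} -> n15 (id 11, lev 2).
Iteration 3: rows with parent in {11} -> n7 (id 13, lev 3).
Iteration 4: no rows with parent in {13}; recursion stops.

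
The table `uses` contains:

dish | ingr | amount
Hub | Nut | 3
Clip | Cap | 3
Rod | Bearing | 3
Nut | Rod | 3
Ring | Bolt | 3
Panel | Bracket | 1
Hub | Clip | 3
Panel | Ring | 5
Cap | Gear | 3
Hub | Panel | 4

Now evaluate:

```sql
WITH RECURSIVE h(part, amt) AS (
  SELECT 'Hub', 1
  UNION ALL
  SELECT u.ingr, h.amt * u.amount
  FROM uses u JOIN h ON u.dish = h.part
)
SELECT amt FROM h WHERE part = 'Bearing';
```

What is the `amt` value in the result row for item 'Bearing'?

Base: (Hub, amt=1).
Iteration 1: components of {Hub} -> Clip = 1*3 = 3, Nut = 1*3 = 3, Panel = 1*4 = 4.
Iteration 2: components of {Clip,Nut,Panel} -> Bracket = 4*1 = 4, Cap = 3*3 = 9, Ring = 4*5 = 20, Rod = 3*3 = 9.
Iteration 3: components of {Bracket,Cap,Ring,Rod} -> Bearing = 9*3 = 27, Bolt = 20*3 = 60, Gear = 9*3 = 27.
Iteration 4: no further components; recursion stops.

27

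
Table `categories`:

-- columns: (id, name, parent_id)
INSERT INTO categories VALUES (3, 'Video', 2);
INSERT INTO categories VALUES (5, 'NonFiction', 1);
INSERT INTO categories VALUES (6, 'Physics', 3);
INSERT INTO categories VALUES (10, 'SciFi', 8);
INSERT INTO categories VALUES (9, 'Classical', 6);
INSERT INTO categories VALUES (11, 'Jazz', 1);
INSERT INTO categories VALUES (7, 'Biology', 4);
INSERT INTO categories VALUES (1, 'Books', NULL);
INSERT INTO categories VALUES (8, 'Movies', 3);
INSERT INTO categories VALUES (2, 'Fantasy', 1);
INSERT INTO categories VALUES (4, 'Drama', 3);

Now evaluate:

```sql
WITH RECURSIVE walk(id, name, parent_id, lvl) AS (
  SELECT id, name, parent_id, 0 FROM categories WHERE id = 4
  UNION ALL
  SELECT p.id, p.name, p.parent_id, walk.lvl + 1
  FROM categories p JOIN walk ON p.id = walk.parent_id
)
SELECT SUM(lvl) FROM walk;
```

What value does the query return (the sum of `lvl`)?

6

Base: id=4 (Drama), parent_id=3, lvl 0.
Iteration 1: join on id=3 -> Video (id 3, parent_id=2, lvl 1).
Iteration 2: join on id=2 -> Fantasy (id 2, parent_id=1, lvl 2).
Iteration 3: join on id=1 -> Books (id 1, parent_id=NULL, lvl 3).
Iteration 4: parent_id is NULL; no match; recursion stops.
SUM(lvl) = 0 + 1 + 2 + 3 = 6.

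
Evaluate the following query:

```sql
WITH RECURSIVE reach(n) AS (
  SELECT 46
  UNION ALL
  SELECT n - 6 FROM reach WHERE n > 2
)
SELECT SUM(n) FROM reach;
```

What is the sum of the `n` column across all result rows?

Base: n=46.
Iteration 1: 46 > 2 holds -> n = 46 - 6 = 40.
Iteration 2: 40 > 2 holds -> n = 40 - 6 = 34.
Iteration 3: 34 > 2 holds -> n = 34 - 6 = 28.
Iteration 4: 28 > 2 holds -> n = 28 - 6 = 22.
Iteration 5: 22 > 2 holds -> n = 22 - 6 = 16.
Iteration 6: 16 > 2 holds -> n = 16 - 6 = 10.
Iteration 7: 10 > 2 holds -> n = 10 - 6 = 4.
Iteration 8: 4 > 2 holds -> n = 4 - 6 = -2.
Iteration 9: -2 > 2 fails; recursion stops.
SUM(n) = 46 + 40 + 34 + 28 + 22 + 16 + 10 + 4 + -2 = 198.

198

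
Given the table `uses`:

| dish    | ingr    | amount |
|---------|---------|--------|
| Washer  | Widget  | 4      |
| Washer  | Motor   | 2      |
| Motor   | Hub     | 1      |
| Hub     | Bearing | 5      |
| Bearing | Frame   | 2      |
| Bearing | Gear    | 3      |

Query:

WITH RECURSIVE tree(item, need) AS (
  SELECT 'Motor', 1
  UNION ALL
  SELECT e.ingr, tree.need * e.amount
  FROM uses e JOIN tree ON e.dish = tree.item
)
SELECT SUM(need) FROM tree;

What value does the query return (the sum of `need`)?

Base: (Motor, need=1).
Iteration 1: components of {Motor} -> Hub = 1*1 = 1.
Iteration 2: components of {Hub} -> Bearing = 1*5 = 5.
Iteration 3: components of {Bearing} -> Frame = 5*2 = 10, Gear = 5*3 = 15.
Iteration 4: no further components; recursion stops.
SUM(need) = 1 + 1 + 5 + 10 + 15 = 32.

32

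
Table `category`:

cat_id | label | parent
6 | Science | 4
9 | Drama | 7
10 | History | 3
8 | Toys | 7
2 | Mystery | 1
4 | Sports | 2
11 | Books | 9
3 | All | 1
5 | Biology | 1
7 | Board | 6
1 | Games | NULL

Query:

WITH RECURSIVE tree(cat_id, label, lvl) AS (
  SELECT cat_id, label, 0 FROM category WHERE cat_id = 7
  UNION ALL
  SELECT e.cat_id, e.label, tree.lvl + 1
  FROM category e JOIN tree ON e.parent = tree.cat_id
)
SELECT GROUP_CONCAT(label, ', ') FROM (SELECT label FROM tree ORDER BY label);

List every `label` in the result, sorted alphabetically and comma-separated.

Board, Books, Drama, Toys

Base: cat_id=7 (Board) at lvl 0.
Iteration 1: rows with parent in {7} -> Toys (id 8, lvl 1), Drama (id 9, lvl 1).
Iteration 2: rows with parent in {8,9} -> Books (id 11, lvl 2).
Iteration 3: no rows with parent in {11}; recursion stops.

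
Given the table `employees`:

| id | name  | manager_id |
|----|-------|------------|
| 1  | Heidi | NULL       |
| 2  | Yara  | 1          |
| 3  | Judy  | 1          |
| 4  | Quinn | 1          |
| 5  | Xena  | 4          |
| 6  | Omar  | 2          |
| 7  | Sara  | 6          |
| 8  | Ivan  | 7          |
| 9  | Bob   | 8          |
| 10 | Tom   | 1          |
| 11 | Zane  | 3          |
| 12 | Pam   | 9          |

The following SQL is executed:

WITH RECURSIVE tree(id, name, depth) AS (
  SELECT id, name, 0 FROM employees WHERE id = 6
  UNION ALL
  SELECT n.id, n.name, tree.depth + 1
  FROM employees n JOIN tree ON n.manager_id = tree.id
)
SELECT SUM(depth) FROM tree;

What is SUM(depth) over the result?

10

Base: id=6 (Omar) at depth 0.
Iteration 1: rows with manager_id in {6} -> Sara (id 7, depth 1).
Iteration 2: rows with manager_id in {7} -> Ivan (id 8, depth 2).
Iteration 3: rows with manager_id in {8} -> Bob (id 9, depth 3).
Iteration 4: rows with manager_id in {9} -> Pam (id 12, depth 4).
Iteration 5: no rows with manager_id in {12}; recursion stops.
SUM(depth) = 0 + 1 + 2 + 3 + 4 = 10.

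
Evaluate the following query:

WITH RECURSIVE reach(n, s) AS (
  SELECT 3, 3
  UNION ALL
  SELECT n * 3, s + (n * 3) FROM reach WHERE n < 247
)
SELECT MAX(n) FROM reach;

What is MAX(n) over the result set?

Base: n=3, s=3.
Iteration 1: 3 < 247 holds -> n = 3 * 3 = 9, s = 3 + 9 = 12.
Iteration 2: 9 < 247 holds -> n = 9 * 3 = 27, s = 12 + 27 = 39.
Iteration 3: 27 < 247 holds -> n = 27 * 3 = 81, s = 39 + 81 = 120.
Iteration 4: 81 < 247 holds -> n = 81 * 3 = 243, s = 120 + 243 = 363.
Iteration 5: 243 < 247 holds -> n = 243 * 3 = 729, s = 363 + 729 = 1092.
Iteration 6: 729 < 247 fails; recursion stops.
n values: 3, 9, 27, 81, 243, 729; the maximum is 729.

729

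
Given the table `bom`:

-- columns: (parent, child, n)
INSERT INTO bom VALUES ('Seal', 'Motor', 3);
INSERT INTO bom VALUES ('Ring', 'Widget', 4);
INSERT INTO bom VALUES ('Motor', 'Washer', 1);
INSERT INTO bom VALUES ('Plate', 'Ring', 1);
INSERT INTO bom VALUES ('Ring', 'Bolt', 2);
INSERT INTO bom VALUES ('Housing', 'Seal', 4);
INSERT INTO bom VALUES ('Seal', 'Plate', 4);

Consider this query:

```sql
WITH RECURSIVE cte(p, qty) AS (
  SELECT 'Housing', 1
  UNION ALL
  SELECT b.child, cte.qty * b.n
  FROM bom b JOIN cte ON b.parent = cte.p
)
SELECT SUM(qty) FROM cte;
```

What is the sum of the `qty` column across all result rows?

Base: (Housing, qty=1).
Iteration 1: components of {Housing} -> Seal = 1*4 = 4.
Iteration 2: components of {Seal} -> Motor = 4*3 = 12, Plate = 4*4 = 16.
Iteration 3: components of {Motor,Plate} -> Ring = 16*1 = 16, Washer = 12*1 = 12.
Iteration 4: components of {Ring,Washer} -> Bolt = 16*2 = 32, Widget = 16*4 = 64.
Iteration 5: no further components; recursion stops.
SUM(qty) = 1 + 4 + 16 + 12 + 16 + 12 + 64 + 32 = 157.

157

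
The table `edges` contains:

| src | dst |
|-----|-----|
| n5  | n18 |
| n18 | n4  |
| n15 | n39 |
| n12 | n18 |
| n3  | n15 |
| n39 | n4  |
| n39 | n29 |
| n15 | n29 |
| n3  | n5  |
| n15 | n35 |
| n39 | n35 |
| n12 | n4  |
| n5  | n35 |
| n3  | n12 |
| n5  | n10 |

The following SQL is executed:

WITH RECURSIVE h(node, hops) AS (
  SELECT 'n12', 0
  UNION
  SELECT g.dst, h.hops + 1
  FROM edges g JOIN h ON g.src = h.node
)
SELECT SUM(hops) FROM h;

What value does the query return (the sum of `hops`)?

Base: (n12, hops=0).
Iteration 1: edges from {n12} -> (n18, hops=1), (n4, hops=1).
Iteration 2: edges from {n18,n4} -> (n4, hops=2).
Iteration 3: no outgoing edges from {n4}; recursion stops.
SUM(hops) = 0 + 1 + 1 + 2 = 4.

4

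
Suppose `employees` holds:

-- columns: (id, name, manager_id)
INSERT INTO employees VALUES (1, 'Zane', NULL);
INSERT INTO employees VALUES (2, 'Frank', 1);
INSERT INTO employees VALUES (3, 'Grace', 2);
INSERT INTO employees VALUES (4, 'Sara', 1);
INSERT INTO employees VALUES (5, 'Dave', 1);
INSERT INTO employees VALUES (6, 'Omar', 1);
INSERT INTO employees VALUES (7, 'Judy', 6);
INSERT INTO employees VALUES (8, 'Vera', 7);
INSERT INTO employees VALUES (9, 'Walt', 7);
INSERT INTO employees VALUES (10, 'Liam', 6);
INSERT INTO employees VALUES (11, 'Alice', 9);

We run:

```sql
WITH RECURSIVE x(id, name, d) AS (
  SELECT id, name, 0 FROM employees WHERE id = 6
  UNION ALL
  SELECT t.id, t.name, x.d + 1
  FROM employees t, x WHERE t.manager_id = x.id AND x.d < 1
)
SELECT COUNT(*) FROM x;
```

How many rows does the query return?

Base: id=6 (Omar) at d 0.
Iteration 1: rows with manager_id in {6} -> Judy (id 7, d 1), Liam (id 10, d 1).
Iteration 2: d < 1 fails for all current rows; recursion stops.
Total rows emitted: 3.

3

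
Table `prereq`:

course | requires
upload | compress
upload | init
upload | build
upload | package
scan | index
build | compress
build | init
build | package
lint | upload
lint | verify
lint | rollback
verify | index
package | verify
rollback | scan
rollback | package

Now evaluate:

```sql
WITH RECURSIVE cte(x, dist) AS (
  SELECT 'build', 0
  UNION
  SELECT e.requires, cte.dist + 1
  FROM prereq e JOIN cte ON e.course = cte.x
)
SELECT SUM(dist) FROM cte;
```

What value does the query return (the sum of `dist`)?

8

Base: (build, dist=0).
Iteration 1: edges from {build} -> (compress, dist=1), (init, dist=1), (package, dist=1).
Iteration 2: edges from {compress,init,package} -> (verify, dist=2).
Iteration 3: edges from {verify} -> (index, dist=3).
Iteration 4: no outgoing edges from {index}; recursion stops.
SUM(dist) = 0 + 1 + 1 + 1 + 2 + 3 = 8.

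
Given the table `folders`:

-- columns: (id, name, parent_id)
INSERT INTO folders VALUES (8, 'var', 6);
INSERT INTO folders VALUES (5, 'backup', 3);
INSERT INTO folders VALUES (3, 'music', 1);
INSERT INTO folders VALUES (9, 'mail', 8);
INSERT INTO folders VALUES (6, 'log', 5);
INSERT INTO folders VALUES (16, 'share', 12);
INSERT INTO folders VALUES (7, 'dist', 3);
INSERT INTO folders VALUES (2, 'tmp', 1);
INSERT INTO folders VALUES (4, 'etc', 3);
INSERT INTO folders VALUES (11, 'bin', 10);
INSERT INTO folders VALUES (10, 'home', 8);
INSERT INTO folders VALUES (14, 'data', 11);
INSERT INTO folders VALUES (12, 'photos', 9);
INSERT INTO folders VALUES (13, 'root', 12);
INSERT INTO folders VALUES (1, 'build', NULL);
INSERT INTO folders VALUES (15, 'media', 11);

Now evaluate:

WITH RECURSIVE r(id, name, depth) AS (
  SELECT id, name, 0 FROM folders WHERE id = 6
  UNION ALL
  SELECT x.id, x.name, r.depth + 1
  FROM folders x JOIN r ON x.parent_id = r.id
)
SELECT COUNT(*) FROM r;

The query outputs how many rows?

10

Base: id=6 (log) at depth 0.
Iteration 1: rows with parent_id in {6} -> var (id 8, depth 1).
Iteration 2: rows with parent_id in {8} -> mail (id 9, depth 2), home (id 10, depth 2).
Iteration 3: rows with parent_id in {9,10} -> bin (id 11, depth 3), photos (id 12, depth 3).
Iteration 4: rows with parent_id in {11,12} -> root (id 13, depth 4), data (id 14, depth 4), media (id 15, depth 4), share (id 16, depth 4).
Iteration 5: no rows with parent_id in {13,14,15,16}; recursion stops.
Total rows emitted: 10.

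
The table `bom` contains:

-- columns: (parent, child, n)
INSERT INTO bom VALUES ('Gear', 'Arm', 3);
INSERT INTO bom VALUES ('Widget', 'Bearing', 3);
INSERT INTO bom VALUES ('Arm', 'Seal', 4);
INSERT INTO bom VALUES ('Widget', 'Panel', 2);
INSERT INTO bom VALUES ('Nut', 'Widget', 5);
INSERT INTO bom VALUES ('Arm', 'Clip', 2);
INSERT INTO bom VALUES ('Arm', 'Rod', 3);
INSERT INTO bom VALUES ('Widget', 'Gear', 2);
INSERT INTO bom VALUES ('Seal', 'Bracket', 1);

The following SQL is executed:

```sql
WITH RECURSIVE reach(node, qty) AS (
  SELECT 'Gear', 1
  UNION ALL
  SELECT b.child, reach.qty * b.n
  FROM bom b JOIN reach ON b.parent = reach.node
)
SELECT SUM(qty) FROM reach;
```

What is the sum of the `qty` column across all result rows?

43

Base: (Gear, qty=1).
Iteration 1: components of {Gear} -> Arm = 1*3 = 3.
Iteration 2: components of {Arm} -> Clip = 3*2 = 6, Rod = 3*3 = 9, Seal = 3*4 = 12.
Iteration 3: components of {Clip,Rod,Seal} -> Bracket = 12*1 = 12.
Iteration 4: no further components; recursion stops.
SUM(qty) = 1 + 3 + 12 + 9 + 6 + 12 = 43.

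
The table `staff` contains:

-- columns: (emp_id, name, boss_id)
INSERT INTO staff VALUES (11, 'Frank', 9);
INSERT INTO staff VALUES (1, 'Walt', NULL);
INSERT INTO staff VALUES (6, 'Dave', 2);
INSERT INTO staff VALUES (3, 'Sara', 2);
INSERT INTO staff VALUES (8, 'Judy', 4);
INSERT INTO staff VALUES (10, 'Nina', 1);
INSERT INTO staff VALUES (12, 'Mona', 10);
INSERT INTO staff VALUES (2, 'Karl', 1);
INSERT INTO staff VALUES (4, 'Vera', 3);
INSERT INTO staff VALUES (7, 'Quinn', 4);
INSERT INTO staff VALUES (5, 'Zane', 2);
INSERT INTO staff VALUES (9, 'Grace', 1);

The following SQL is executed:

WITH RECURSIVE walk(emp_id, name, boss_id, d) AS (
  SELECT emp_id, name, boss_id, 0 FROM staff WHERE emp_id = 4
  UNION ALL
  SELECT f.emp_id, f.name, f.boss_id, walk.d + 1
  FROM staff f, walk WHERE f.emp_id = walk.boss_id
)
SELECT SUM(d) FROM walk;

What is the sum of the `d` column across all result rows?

Base: emp_id=4 (Vera), boss_id=3, d 0.
Iteration 1: join on emp_id=3 -> Sara (id 3, boss_id=2, d 1).
Iteration 2: join on emp_id=2 -> Karl (id 2, boss_id=1, d 2).
Iteration 3: join on emp_id=1 -> Walt (id 1, boss_id=NULL, d 3).
Iteration 4: boss_id is NULL; no match; recursion stops.
SUM(d) = 0 + 1 + 2 + 3 = 6.

6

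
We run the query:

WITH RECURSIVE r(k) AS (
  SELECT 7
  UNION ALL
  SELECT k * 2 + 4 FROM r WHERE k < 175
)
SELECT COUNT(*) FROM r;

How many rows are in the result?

Base: k=7.
Iteration 1: 7 < 175 holds -> k = 7 * 2 + 4 = 18.
Iteration 2: 18 < 175 holds -> k = 18 * 2 + 4 = 40.
Iteration 3: 40 < 175 holds -> k = 40 * 2 + 4 = 84.
Iteration 4: 84 < 175 holds -> k = 84 * 2 + 4 = 172.
Iteration 5: 172 < 175 holds -> k = 172 * 2 + 4 = 348.
Iteration 6: 348 < 175 fails; recursion stops.
Total rows emitted: 6.

6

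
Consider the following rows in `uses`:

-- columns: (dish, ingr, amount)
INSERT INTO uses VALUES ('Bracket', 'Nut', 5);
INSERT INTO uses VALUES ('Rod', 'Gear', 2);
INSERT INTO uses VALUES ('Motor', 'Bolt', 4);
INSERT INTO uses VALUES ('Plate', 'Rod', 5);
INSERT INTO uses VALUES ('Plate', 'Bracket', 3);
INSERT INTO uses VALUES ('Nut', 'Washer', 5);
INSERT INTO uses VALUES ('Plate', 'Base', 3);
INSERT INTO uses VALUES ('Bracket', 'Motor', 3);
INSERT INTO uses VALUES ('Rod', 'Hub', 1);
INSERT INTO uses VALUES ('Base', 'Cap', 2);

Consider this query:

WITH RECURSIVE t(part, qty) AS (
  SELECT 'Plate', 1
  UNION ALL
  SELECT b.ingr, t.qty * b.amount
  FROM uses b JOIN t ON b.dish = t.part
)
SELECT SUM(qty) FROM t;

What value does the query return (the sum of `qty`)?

Base: (Plate, qty=1).
Iteration 1: components of {Plate} -> Base = 1*3 = 3, Bracket = 1*3 = 3, Rod = 1*5 = 5.
Iteration 2: components of {Base,Bracket,Rod} -> Cap = 3*2 = 6, Gear = 5*2 = 10, Hub = 5*1 = 5, Motor = 3*3 = 9, Nut = 3*5 = 15.
Iteration 3: components of {Cap,Gear,Hub,Motor,Nut} -> Bolt = 9*4 = 36, Washer = 15*5 = 75.
Iteration 4: no further components; recursion stops.
SUM(qty) = 1 + 5 + 3 + 3 + 5 + 10 + 6 + 9 + 15 + 36 + 75 = 168.

168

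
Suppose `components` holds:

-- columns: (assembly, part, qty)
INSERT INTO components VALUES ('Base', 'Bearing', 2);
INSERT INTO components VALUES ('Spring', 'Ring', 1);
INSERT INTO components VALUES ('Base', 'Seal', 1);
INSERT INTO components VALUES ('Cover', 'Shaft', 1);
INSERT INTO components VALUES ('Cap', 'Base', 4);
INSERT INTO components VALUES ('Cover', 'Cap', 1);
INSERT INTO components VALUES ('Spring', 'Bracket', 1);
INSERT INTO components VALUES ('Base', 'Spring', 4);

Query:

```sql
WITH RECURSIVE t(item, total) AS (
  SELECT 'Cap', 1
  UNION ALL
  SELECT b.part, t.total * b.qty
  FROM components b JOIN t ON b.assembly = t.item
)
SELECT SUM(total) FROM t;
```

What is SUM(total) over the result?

65

Base: (Cap, total=1).
Iteration 1: components of {Cap} -> Base = 1*4 = 4.
Iteration 2: components of {Base} -> Bearing = 4*2 = 8, Seal = 4*1 = 4, Spring = 4*4 = 16.
Iteration 3: components of {Bearing,Seal,Spring} -> Bracket = 16*1 = 16, Ring = 16*1 = 16.
Iteration 4: no further components; recursion stops.
SUM(total) = 1 + 4 + 16 + 4 + 8 + 16 + 16 = 65.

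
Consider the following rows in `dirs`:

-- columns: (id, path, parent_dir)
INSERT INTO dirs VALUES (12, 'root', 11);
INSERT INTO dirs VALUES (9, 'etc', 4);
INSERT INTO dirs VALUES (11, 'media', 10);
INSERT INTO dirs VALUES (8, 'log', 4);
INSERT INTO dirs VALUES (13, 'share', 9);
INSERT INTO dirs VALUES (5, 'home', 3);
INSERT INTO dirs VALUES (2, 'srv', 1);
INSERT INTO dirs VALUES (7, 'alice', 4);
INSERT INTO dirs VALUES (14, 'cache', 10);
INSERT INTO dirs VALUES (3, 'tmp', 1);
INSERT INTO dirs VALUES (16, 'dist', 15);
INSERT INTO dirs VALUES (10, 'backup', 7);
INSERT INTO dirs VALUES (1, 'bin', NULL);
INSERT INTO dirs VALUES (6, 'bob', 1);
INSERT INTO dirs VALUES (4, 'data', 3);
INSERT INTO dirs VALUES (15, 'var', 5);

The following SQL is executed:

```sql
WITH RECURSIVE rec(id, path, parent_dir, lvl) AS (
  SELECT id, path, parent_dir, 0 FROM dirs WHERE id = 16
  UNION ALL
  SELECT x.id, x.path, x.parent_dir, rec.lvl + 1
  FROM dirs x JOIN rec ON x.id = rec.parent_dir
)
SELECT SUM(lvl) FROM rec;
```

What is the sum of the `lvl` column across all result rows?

Base: id=16 (dist), parent_dir=15, lvl 0.
Iteration 1: join on id=15 -> var (id 15, parent_dir=5, lvl 1).
Iteration 2: join on id=5 -> home (id 5, parent_dir=3, lvl 2).
Iteration 3: join on id=3 -> tmp (id 3, parent_dir=1, lvl 3).
Iteration 4: join on id=1 -> bin (id 1, parent_dir=NULL, lvl 4).
Iteration 5: parent_dir is NULL; no match; recursion stops.
SUM(lvl) = 0 + 1 + 2 + 3 + 4 = 10.

10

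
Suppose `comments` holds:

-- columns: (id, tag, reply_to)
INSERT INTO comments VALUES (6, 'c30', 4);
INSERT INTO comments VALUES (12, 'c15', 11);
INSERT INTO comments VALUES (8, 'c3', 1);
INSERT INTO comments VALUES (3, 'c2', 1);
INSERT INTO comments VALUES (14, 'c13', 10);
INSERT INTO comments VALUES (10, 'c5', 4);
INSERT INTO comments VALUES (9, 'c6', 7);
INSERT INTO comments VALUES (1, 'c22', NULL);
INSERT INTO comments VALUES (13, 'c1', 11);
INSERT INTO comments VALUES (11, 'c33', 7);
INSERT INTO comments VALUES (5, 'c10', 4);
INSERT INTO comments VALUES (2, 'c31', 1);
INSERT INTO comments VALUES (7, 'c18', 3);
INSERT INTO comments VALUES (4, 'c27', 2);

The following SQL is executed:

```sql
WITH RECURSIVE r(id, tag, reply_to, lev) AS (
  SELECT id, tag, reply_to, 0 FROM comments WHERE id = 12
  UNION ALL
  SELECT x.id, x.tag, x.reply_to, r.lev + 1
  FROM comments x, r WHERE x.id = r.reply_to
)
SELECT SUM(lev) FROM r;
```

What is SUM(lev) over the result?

Base: id=12 (c15), reply_to=11, lev 0.
Iteration 1: join on id=11 -> c33 (id 11, reply_to=7, lev 1).
Iteration 2: join on id=7 -> c18 (id 7, reply_to=3, lev 2).
Iteration 3: join on id=3 -> c2 (id 3, reply_to=1, lev 3).
Iteration 4: join on id=1 -> c22 (id 1, reply_to=NULL, lev 4).
Iteration 5: reply_to is NULL; no match; recursion stops.
SUM(lev) = 0 + 1 + 2 + 3 + 4 = 10.

10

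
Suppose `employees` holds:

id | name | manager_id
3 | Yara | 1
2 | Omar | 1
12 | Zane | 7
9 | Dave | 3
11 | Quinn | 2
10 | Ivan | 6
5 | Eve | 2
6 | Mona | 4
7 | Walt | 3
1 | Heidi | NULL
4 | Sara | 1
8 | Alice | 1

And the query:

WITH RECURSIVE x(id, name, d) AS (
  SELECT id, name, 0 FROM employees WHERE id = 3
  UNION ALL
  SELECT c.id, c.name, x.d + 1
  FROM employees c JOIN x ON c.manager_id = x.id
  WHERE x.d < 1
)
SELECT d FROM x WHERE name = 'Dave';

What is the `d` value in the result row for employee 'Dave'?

Base: id=3 (Yara) at d 0.
Iteration 1: rows with manager_id in {3} -> Walt (id 7, d 1), Dave (id 9, d 1).
Iteration 2: d < 1 fails for all current rows; recursion stops.

1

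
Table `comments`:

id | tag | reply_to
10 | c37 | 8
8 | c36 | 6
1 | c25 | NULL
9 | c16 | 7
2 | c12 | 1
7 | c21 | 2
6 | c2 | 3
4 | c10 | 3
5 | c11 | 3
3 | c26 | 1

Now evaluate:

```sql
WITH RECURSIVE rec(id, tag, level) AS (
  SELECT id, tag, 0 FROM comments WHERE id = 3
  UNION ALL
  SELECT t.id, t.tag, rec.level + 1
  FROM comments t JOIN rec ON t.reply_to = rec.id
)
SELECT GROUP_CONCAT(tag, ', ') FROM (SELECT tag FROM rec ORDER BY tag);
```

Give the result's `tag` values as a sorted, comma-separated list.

Base: id=3 (c26) at level 0.
Iteration 1: rows with reply_to in {3} -> c10 (id 4, level 1), c11 (id 5, level 1), c2 (id 6, level 1).
Iteration 2: rows with reply_to in {4,5,6} -> c36 (id 8, level 2).
Iteration 3: rows with reply_to in {8} -> c37 (id 10, level 3).
Iteration 4: no rows with reply_to in {10}; recursion stops.

c10, c11, c2, c26, c36, c37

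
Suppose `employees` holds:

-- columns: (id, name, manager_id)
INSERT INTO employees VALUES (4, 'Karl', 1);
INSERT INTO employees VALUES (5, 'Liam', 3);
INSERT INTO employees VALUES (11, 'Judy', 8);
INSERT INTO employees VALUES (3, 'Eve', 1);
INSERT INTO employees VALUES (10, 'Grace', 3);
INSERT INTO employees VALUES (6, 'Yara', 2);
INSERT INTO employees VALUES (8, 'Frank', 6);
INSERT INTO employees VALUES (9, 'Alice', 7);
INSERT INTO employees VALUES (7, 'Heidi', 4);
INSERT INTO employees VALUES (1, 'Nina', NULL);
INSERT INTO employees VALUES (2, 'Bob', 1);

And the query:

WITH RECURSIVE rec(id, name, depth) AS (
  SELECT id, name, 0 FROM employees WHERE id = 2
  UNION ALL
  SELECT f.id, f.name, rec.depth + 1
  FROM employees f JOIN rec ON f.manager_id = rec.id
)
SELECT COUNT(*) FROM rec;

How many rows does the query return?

4

Base: id=2 (Bob) at depth 0.
Iteration 1: rows with manager_id in {2} -> Yara (id 6, depth 1).
Iteration 2: rows with manager_id in {6} -> Frank (id 8, depth 2).
Iteration 3: rows with manager_id in {8} -> Judy (id 11, depth 3).
Iteration 4: no rows with manager_id in {11}; recursion stops.
Total rows emitted: 4.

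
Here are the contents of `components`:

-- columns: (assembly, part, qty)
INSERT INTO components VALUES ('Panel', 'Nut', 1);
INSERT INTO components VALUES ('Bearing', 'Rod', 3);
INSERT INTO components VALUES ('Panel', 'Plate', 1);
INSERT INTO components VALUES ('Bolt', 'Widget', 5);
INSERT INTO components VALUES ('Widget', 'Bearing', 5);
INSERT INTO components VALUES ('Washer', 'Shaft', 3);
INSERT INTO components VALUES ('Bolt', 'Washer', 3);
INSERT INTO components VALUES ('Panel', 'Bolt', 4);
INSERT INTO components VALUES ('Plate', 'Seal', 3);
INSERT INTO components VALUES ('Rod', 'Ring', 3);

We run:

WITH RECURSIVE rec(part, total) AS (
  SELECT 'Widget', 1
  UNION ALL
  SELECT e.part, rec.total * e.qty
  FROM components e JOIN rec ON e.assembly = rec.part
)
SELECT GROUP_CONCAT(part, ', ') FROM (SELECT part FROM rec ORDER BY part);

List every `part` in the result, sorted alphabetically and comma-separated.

Base: (Widget, total=1).
Iteration 1: components of {Widget} -> Bearing = 1*5 = 5.
Iteration 2: components of {Bearing} -> Rod = 5*3 = 15.
Iteration 3: components of {Rod} -> Ring = 15*3 = 45.
Iteration 4: no further components; recursion stops.

Bearing, Ring, Rod, Widget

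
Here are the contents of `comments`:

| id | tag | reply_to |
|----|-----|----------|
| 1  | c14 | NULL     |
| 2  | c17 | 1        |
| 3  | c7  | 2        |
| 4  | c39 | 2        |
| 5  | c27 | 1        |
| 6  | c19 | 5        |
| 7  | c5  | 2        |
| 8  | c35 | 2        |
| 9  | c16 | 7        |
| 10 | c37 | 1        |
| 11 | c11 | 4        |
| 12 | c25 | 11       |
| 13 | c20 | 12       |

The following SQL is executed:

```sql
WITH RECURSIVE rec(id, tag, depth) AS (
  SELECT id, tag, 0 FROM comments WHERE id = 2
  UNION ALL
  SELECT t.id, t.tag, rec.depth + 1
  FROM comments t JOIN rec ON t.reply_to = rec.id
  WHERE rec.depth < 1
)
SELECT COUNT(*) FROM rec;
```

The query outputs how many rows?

Base: id=2 (c17) at depth 0.
Iteration 1: rows with reply_to in {2} -> c7 (id 3, depth 1), c39 (id 4, depth 1), c5 (id 7, depth 1), c35 (id 8, depth 1).
Iteration 2: depth < 1 fails for all current rows; recursion stops.
Total rows emitted: 5.

5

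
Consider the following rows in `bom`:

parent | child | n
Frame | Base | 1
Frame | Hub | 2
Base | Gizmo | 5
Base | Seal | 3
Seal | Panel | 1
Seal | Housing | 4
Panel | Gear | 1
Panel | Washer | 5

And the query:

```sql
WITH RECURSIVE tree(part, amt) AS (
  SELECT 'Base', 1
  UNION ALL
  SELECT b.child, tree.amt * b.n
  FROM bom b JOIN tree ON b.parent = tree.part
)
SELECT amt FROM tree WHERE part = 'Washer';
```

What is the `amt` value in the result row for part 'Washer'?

15

Base: (Base, amt=1).
Iteration 1: components of {Base} -> Gizmo = 1*5 = 5, Seal = 1*3 = 3.
Iteration 2: components of {Gizmo,Seal} -> Housing = 3*4 = 12, Panel = 3*1 = 3.
Iteration 3: components of {Housing,Panel} -> Gear = 3*1 = 3, Washer = 3*5 = 15.
Iteration 4: no further components; recursion stops.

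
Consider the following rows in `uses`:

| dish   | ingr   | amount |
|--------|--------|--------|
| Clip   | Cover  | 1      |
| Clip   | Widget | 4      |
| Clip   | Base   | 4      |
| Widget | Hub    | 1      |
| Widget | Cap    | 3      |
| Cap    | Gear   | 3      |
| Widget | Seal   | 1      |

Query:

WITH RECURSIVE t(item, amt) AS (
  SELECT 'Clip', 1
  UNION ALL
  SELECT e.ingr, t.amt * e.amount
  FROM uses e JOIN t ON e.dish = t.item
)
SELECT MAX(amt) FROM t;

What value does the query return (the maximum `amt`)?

Base: (Clip, amt=1).
Iteration 1: components of {Clip} -> Base = 1*4 = 4, Cover = 1*1 = 1, Widget = 1*4 = 4.
Iteration 2: components of {Base,Cover,Widget} -> Cap = 4*3 = 12, Hub = 4*1 = 4, Seal = 4*1 = 4.
Iteration 3: components of {Cap,Hub,Seal} -> Gear = 12*3 = 36.
Iteration 4: no further components; recursion stops.
amt values: 1, 1, 4, 4, 4, 12, 4, 36; the maximum is 36.

36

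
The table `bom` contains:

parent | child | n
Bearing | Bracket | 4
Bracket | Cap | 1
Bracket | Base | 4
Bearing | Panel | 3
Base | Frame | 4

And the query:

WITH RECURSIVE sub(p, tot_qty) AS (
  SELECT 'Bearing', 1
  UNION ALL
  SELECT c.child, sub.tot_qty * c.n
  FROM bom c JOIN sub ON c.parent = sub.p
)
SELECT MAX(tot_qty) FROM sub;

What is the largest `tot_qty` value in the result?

Base: (Bearing, tot_qty=1).
Iteration 1: components of {Bearing} -> Bracket = 1*4 = 4, Panel = 1*3 = 3.
Iteration 2: components of {Bracket,Panel} -> Base = 4*4 = 16, Cap = 4*1 = 4.
Iteration 3: components of {Base,Cap} -> Frame = 16*4 = 64.
Iteration 4: no further components; recursion stops.
tot_qty values: 1, 4, 3, 4, 16, 64; the maximum is 64.

64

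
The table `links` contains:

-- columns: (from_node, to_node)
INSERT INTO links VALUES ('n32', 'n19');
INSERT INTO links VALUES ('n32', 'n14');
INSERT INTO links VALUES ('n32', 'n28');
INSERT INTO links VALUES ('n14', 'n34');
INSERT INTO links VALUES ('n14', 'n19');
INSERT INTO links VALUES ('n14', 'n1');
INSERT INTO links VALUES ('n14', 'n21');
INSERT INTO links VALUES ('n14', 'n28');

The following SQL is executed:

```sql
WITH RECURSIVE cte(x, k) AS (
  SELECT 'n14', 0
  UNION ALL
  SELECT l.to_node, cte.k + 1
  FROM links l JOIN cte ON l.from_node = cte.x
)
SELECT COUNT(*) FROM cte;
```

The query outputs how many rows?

6

Base: (n14, k=0).
Iteration 1: edges from {n14} -> (n1, k=1), (n19, k=1), (n21, k=1), (n28, k=1), (n34, k=1).
Iteration 2: no outgoing edges from {n1,n19,n21,n28,n34}; recursion stops.
Total rows emitted: 6.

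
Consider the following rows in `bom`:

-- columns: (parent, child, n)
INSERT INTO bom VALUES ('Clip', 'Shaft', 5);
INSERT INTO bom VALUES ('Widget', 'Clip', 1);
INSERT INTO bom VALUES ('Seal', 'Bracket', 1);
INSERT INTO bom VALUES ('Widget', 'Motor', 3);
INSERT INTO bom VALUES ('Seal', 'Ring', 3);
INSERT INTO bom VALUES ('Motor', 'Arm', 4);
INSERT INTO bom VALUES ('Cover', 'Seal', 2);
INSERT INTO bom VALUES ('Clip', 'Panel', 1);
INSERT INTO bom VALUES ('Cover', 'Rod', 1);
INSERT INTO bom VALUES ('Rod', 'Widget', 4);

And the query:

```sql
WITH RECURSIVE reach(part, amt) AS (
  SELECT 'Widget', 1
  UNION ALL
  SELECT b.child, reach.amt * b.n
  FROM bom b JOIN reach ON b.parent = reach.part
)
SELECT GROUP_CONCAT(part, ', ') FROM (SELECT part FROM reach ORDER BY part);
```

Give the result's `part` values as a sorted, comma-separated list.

Base: (Widget, amt=1).
Iteration 1: components of {Widget} -> Clip = 1*1 = 1, Motor = 1*3 = 3.
Iteration 2: components of {Clip,Motor} -> Arm = 3*4 = 12, Panel = 1*1 = 1, Shaft = 1*5 = 5.
Iteration 3: no further components; recursion stops.

Arm, Clip, Motor, Panel, Shaft, Widget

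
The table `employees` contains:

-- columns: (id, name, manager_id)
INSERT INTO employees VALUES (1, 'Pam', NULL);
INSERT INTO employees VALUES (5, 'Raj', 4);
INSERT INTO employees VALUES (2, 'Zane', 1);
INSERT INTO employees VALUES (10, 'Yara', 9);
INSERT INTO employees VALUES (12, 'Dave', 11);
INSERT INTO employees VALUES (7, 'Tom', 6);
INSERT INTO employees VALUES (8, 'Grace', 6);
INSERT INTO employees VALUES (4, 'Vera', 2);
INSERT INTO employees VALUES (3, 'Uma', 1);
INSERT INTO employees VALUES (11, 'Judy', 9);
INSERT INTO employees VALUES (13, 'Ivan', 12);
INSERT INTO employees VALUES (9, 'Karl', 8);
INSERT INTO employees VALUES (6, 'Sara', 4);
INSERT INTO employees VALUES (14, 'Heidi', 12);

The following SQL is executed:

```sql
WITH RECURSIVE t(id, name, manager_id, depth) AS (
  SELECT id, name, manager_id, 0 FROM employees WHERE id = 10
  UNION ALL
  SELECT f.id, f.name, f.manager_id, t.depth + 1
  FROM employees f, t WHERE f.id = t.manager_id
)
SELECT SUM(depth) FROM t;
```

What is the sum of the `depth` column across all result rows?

Base: id=10 (Yara), manager_id=9, depth 0.
Iteration 1: join on id=9 -> Karl (id 9, manager_id=8, depth 1).
Iteration 2: join on id=8 -> Grace (id 8, manager_id=6, depth 2).
Iteration 3: join on id=6 -> Sara (id 6, manager_id=4, depth 3).
Iteration 4: join on id=4 -> Vera (id 4, manager_id=2, depth 4).
Iteration 5: join on id=2 -> Zane (id 2, manager_id=1, depth 5).
Iteration 6: join on id=1 -> Pam (id 1, manager_id=NULL, depth 6).
Iteration 7: manager_id is NULL; no match; recursion stops.
SUM(depth) = 0 + 1 + 2 + 3 + 4 + 5 + 6 = 21.

21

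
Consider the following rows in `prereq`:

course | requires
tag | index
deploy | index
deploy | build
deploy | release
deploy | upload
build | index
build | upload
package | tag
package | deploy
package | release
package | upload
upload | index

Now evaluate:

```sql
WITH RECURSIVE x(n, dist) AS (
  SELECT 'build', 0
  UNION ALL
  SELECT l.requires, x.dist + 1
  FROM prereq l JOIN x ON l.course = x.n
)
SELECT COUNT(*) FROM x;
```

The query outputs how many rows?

4

Base: (build, dist=0).
Iteration 1: edges from {build} -> (index, dist=1), (upload, dist=1).
Iteration 2: edges from {index,upload} -> (index, dist=2).
Iteration 3: no outgoing edges from {index}; recursion stops.
Total rows emitted: 4.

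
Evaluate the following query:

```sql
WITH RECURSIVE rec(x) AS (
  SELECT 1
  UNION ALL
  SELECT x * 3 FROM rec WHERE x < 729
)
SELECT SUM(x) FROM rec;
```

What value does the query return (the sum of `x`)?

1093

Base: x=1.
Iteration 1: 1 < 729 holds -> x = 1 * 3 = 3.
Iteration 2: 3 < 729 holds -> x = 3 * 3 = 9.
Iteration 3: 9 < 729 holds -> x = 9 * 3 = 27.
Iteration 4: 27 < 729 holds -> x = 27 * 3 = 81.
Iteration 5: 81 < 729 holds -> x = 81 * 3 = 243.
Iteration 6: 243 < 729 holds -> x = 243 * 3 = 729.
Iteration 7: 729 < 729 fails; recursion stops.
SUM(x) = 1 + 3 + 9 + 27 + 81 + 243 + 729 = 1093.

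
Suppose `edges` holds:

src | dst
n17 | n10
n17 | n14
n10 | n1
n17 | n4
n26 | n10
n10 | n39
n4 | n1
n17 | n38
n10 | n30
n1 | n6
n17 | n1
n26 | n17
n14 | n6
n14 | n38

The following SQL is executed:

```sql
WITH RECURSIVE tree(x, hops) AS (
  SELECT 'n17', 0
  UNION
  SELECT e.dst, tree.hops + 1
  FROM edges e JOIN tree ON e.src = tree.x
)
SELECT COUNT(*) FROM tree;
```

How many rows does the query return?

12

Base: (n17, hops=0).
Iteration 1: edges from {n17} -> (n1, hops=1), (n10, hops=1), (n14, hops=1), (n38, hops=1), (n4, hops=1).
Iteration 2: edges from {n1,n10,n14,n38,n4} -> (n1, hops=2), (n30, hops=2), (n38, hops=2), (n39, hops=2), (n6, hops=2). [UNION drops 2 duplicate row(s)]
Iteration 3: edges from {n1,n30,n38,n39,n6} -> (n6, hops=3).
Iteration 4: no outgoing edges from {n6}; recursion stops.
Total rows emitted: 12.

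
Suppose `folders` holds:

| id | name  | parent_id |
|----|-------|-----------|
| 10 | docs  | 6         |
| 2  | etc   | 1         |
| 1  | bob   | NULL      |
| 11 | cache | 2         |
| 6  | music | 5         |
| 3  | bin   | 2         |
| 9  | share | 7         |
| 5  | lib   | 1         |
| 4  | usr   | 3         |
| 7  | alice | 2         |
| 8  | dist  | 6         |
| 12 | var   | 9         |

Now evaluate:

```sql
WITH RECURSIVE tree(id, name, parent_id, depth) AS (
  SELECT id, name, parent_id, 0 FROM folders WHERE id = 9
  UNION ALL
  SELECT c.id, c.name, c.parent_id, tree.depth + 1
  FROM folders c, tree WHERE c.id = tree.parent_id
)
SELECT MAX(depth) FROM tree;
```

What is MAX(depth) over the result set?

3

Base: id=9 (share), parent_id=7, depth 0.
Iteration 1: join on id=7 -> alice (id 7, parent_id=2, depth 1).
Iteration 2: join on id=2 -> etc (id 2, parent_id=1, depth 2).
Iteration 3: join on id=1 -> bob (id 1, parent_id=NULL, depth 3).
Iteration 4: parent_id is NULL; no match; recursion stops.
depth values: 0, 1, 2, 3; the maximum is 3.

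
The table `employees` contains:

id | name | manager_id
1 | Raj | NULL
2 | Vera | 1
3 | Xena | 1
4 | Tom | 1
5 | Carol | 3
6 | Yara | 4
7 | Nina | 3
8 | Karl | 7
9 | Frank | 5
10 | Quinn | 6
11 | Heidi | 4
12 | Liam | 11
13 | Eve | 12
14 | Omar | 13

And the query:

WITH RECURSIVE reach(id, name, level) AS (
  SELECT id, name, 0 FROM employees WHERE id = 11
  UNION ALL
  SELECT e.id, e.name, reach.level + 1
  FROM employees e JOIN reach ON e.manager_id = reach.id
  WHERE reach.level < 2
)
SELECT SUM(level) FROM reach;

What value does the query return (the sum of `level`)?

Base: id=11 (Heidi) at level 0.
Iteration 1: rows with manager_id in {11} -> Liam (id 12, level 1).
Iteration 2: rows with manager_id in {12} -> Eve (id 13, level 2).
Iteration 3: level < 2 fails for all current rows; recursion stops.
SUM(level) = 0 + 1 + 2 = 3.

3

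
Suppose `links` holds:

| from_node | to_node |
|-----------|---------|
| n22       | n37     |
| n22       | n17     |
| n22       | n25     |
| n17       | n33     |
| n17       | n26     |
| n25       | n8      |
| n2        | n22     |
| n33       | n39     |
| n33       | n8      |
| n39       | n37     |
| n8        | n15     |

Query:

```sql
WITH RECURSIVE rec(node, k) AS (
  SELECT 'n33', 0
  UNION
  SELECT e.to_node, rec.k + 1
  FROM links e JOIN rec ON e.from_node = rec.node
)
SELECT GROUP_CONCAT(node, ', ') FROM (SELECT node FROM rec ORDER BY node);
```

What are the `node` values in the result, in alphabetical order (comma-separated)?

n15, n33, n37, n39, n8

Base: (n33, k=0).
Iteration 1: edges from {n33} -> (n39, k=1), (n8, k=1).
Iteration 2: edges from {n39,n8} -> (n15, k=2), (n37, k=2).
Iteration 3: no outgoing edges from {n15,n37}; recursion stops.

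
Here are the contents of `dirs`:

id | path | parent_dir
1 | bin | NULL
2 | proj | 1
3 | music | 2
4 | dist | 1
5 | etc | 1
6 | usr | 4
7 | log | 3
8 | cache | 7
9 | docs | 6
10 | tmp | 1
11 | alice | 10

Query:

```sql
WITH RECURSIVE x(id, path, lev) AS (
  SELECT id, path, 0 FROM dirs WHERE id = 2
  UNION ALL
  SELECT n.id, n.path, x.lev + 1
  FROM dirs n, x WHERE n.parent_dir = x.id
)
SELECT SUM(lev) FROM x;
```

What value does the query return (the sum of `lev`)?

Base: id=2 (proj) at lev 0.
Iteration 1: rows with parent_dir in {2} -> music (id 3, lev 1).
Iteration 2: rows with parent_dir in {3} -> log (id 7, lev 2).
Iteration 3: rows with parent_dir in {7} -> cache (id 8, lev 3).
Iteration 4: no rows with parent_dir in {8}; recursion stops.
SUM(lev) = 0 + 1 + 2 + 3 = 6.

6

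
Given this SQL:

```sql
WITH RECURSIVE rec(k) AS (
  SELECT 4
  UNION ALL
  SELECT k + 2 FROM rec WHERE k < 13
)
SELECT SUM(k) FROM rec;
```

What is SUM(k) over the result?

54

Base: k=4.
Iteration 1: 4 < 13 holds -> k = 4 + 2 = 6.
Iteration 2: 6 < 13 holds -> k = 6 + 2 = 8.
Iteration 3: 8 < 13 holds -> k = 8 + 2 = 10.
Iteration 4: 10 < 13 holds -> k = 10 + 2 = 12.
Iteration 5: 12 < 13 holds -> k = 12 + 2 = 14.
Iteration 6: 14 < 13 fails; recursion stops.
SUM(k) = 4 + 6 + 8 + 10 + 12 + 14 = 54.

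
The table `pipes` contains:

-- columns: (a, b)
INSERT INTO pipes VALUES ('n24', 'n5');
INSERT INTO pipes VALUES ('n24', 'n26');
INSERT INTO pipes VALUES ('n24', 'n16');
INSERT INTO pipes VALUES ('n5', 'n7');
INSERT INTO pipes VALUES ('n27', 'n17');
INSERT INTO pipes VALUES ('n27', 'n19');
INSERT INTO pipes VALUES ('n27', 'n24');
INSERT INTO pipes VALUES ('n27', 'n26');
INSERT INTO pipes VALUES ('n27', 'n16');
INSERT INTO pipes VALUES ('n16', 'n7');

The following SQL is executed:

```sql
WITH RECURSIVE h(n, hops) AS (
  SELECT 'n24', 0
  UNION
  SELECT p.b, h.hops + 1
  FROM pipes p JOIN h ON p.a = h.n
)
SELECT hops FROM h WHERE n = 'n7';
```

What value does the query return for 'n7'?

Base: (n24, hops=0).
Iteration 1: edges from {n24} -> (n16, hops=1), (n26, hops=1), (n5, hops=1).
Iteration 2: edges from {n16,n26,n5} -> (n7, hops=2). [UNION drops 1 duplicate row(s)]
Iteration 3: no outgoing edges from {n7}; recursion stops.

2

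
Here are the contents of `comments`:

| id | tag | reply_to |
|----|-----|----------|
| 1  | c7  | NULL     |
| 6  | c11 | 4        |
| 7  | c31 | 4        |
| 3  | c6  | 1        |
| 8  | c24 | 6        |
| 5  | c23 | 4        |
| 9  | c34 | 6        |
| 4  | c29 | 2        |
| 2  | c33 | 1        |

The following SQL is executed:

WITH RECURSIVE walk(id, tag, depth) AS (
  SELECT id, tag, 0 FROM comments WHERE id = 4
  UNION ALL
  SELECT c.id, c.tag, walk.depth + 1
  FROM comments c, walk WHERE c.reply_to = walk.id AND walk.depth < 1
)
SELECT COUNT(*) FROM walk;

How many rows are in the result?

4

Base: id=4 (c29) at depth 0.
Iteration 1: rows with reply_to in {4} -> c23 (id 5, depth 1), c11 (id 6, depth 1), c31 (id 7, depth 1).
Iteration 2: depth < 1 fails for all current rows; recursion stops.
Total rows emitted: 4.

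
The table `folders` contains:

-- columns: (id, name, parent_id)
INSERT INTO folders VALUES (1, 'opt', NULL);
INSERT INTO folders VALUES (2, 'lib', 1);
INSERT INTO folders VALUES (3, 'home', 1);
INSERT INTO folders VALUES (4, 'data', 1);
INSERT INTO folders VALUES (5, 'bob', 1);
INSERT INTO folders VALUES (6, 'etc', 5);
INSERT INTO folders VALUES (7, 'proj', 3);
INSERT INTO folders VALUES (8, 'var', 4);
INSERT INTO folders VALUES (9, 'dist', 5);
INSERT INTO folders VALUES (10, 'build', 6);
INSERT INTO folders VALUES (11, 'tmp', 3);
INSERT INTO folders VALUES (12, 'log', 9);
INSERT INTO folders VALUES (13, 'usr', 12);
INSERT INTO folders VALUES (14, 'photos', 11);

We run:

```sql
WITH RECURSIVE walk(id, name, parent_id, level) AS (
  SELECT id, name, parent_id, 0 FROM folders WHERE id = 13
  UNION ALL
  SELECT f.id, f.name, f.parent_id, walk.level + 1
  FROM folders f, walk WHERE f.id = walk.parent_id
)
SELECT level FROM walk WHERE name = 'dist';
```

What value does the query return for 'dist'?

Base: id=13 (usr), parent_id=12, level 0.
Iteration 1: join on id=12 -> log (id 12, parent_id=9, level 1).
Iteration 2: join on id=9 -> dist (id 9, parent_id=5, level 2).
Iteration 3: join on id=5 -> bob (id 5, parent_id=1, level 3).
Iteration 4: join on id=1 -> opt (id 1, parent_id=NULL, level 4).
Iteration 5: parent_id is NULL; no match; recursion stops.

2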